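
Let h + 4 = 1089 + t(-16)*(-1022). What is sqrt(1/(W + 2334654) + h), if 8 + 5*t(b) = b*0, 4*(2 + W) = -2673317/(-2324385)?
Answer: sqrt(32042129528506037725319610914545)/108532615146985 ≈ 52.156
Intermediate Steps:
W = -15921763/9297540 (W = -2 + (-2673317/(-2324385))/4 = -2 + (-2673317*(-1/2324385))/4 = -2 + (1/4)*(2673317/2324385) = -2 + 2673317/9297540 = -15921763/9297540 ≈ -1.7125)
t(b) = -8/5 (t(b) = -8/5 + (b*0)/5 = -8/5 + (1/5)*0 = -8/5 + 0 = -8/5)
h = 13601/5 (h = -4 + (1089 - 8/5*(-1022)) = -4 + (1089 + 8176/5) = -4 + 13621/5 = 13601/5 ≈ 2720.2)
sqrt(1/(W + 2334654) + h) = sqrt(1/(-15921763/9297540 + 2334654) + 13601/5) = sqrt(1/(21706523029397/9297540) + 13601/5) = sqrt(9297540/21706523029397 + 13601/5) = sqrt(295230419769316297/108532615146985) = sqrt(32042129528506037725319610914545)/108532615146985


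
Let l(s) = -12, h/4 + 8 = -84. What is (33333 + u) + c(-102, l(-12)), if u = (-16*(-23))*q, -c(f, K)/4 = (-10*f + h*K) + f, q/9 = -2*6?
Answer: -27747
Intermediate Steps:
h = -368 (h = -32 + 4*(-84) = -32 - 336 = -368)
q = -108 (q = 9*(-2*6) = 9*(-12) = -108)
c(f, K) = 36*f + 1472*K (c(f, K) = -4*((-10*f - 368*K) + f) = -4*((-368*K - 10*f) + f) = -4*(-368*K - 9*f) = 36*f + 1472*K)
u = -39744 (u = -16*(-23)*(-108) = 368*(-108) = -39744)
(33333 + u) + c(-102, l(-12)) = (33333 - 39744) + (36*(-102) + 1472*(-12)) = -6411 + (-3672 - 17664) = -6411 - 21336 = -27747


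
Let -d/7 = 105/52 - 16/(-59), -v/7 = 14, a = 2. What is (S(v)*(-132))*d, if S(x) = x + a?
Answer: -155830752/767 ≈ -2.0317e+5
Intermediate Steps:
v = -98 (v = -7*14 = -98)
S(x) = 2 + x (S(x) = x + 2 = 2 + x)
d = -49189/3068 (d = -7*(105/52 - 16/(-59)) = -7*(105*(1/52) - 16*(-1/59)) = -7*(105/52 + 16/59) = -7*7027/3068 = -49189/3068 ≈ -16.033)
(S(v)*(-132))*d = ((2 - 98)*(-132))*(-49189/3068) = -96*(-132)*(-49189/3068) = 12672*(-49189/3068) = -155830752/767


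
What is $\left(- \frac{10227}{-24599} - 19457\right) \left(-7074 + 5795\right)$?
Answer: $\frac{612145407964}{24599} \approx 2.4885 \cdot 10^{7}$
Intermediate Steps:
$\left(- \frac{10227}{-24599} - 19457\right) \left(-7074 + 5795\right) = \left(\left(-10227\right) \left(- \frac{1}{24599}\right) - 19457\right) \left(-1279\right) = \left(\frac{10227}{24599} - 19457\right) \left(-1279\right) = \left(- \frac{478612516}{24599}\right) \left(-1279\right) = \frac{612145407964}{24599}$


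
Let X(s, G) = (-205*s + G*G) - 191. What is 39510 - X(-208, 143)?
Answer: -23388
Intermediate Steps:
X(s, G) = -191 + G² - 205*s (X(s, G) = (-205*s + G²) - 191 = (G² - 205*s) - 191 = -191 + G² - 205*s)
39510 - X(-208, 143) = 39510 - (-191 + 143² - 205*(-208)) = 39510 - (-191 + 20449 + 42640) = 39510 - 1*62898 = 39510 - 62898 = -23388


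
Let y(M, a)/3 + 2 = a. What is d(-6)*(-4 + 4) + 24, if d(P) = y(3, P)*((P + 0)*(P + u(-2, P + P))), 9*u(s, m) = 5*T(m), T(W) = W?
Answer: 24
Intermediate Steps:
u(s, m) = 5*m/9 (u(s, m) = (5*m)/9 = 5*m/9)
y(M, a) = -6 + 3*a
d(P) = 19*P²*(-6 + 3*P)/9 (d(P) = (-6 + 3*P)*((P + 0)*(P + 5*(P + P)/9)) = (-6 + 3*P)*(P*(P + 5*(2*P)/9)) = (-6 + 3*P)*(P*(P + 10*P/9)) = (-6 + 3*P)*(P*(19*P/9)) = (-6 + 3*P)*(19*P²/9) = 19*P²*(-6 + 3*P)/9)
d(-6)*(-4 + 4) + 24 = ((19/3)*(-6)²*(-2 - 6))*(-4 + 4) + 24 = ((19/3)*36*(-8))*0 + 24 = -1824*0 + 24 = 0 + 24 = 24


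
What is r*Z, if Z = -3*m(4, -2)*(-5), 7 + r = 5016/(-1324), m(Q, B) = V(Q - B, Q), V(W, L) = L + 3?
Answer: -374955/331 ≈ -1132.8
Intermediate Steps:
V(W, L) = 3 + L
m(Q, B) = 3 + Q
r = -3571/331 (r = -7 + 5016/(-1324) = -7 + 5016*(-1/1324) = -7 - 1254/331 = -3571/331 ≈ -10.789)
Z = 105 (Z = -3*(3 + 4)*(-5) = -3*7*(-5) = -21*(-5) = 105)
r*Z = -3571/331*105 = -374955/331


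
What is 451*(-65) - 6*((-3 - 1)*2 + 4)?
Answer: -29291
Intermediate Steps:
451*(-65) - 6*((-3 - 1)*2 + 4) = -29315 - 6*(-4*2 + 4) = -29315 - 6*(-8 + 4) = -29315 - 6*(-4) = -29315 + 24 = -29291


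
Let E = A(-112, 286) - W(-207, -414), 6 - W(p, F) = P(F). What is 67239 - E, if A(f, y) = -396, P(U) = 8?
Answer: 67633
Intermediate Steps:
W(p, F) = -2 (W(p, F) = 6 - 1*8 = 6 - 8 = -2)
E = -394 (E = -396 - 1*(-2) = -396 + 2 = -394)
67239 - E = 67239 - 1*(-394) = 67239 + 394 = 67633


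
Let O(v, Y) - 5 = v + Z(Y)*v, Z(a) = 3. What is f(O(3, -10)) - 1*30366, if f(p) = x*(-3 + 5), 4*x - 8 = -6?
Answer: -30365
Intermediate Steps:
x = 1/2 (x = 2 + (1/4)*(-6) = 2 - 3/2 = 1/2 ≈ 0.50000)
O(v, Y) = 5 + 4*v (O(v, Y) = 5 + (v + 3*v) = 5 + 4*v)
f(p) = 1 (f(p) = (-3 + 5)/2 = (1/2)*2 = 1)
f(O(3, -10)) - 1*30366 = 1 - 1*30366 = 1 - 30366 = -30365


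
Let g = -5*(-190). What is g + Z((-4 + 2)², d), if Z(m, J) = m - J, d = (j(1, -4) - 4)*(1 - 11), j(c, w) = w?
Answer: 874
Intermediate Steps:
g = 950
d = 80 (d = (-4 - 4)*(1 - 11) = -8*(-10) = 80)
g + Z((-4 + 2)², d) = 950 + ((-4 + 2)² - 1*80) = 950 + ((-2)² - 80) = 950 + (4 - 80) = 950 - 76 = 874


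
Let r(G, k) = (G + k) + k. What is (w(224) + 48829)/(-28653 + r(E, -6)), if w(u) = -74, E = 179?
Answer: -48755/28486 ≈ -1.7115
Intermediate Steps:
r(G, k) = G + 2*k
(w(224) + 48829)/(-28653 + r(E, -6)) = (-74 + 48829)/(-28653 + (179 + 2*(-6))) = 48755/(-28653 + (179 - 12)) = 48755/(-28653 + 167) = 48755/(-28486) = 48755*(-1/28486) = -48755/28486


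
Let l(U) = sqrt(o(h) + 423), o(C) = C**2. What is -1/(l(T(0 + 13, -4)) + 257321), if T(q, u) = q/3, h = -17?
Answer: -257321/66214096329 + 2*sqrt(178)/66214096329 ≈ -3.8858e-6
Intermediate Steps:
T(q, u) = q/3 (T(q, u) = q*(1/3) = q/3)
l(U) = 2*sqrt(178) (l(U) = sqrt((-17)**2 + 423) = sqrt(289 + 423) = sqrt(712) = 2*sqrt(178))
-1/(l(T(0 + 13, -4)) + 257321) = -1/(2*sqrt(178) + 257321) = -1/(257321 + 2*sqrt(178))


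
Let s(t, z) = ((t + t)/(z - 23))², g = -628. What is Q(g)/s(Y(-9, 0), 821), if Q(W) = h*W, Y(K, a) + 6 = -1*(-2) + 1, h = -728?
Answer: 8087127776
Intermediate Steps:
Y(K, a) = -3 (Y(K, a) = -6 + (-1*(-2) + 1) = -6 + (2 + 1) = -6 + 3 = -3)
Q(W) = -728*W
s(t, z) = 4*t²/(-23 + z)² (s(t, z) = ((2*t)/(-23 + z))² = (2*t/(-23 + z))² = 4*t²/(-23 + z)²)
Q(g)/s(Y(-9, 0), 821) = (-728*(-628))/((4*(-3)²/(-23 + 821)²)) = 457184/((4*9/798²)) = 457184/((4*9*(1/636804))) = 457184/(1/17689) = 457184*17689 = 8087127776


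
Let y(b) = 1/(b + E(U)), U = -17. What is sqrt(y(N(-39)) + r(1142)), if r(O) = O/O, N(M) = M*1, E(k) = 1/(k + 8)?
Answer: 7*sqrt(154)/88 ≈ 0.98713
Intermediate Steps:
E(k) = 1/(8 + k)
N(M) = M
r(O) = 1
y(b) = 1/(-1/9 + b) (y(b) = 1/(b + 1/(8 - 17)) = 1/(b + 1/(-9)) = 1/(b - 1/9) = 1/(-1/9 + b))
sqrt(y(N(-39)) + r(1142)) = sqrt(9/(-1 + 9*(-39)) + 1) = sqrt(9/(-1 - 351) + 1) = sqrt(9/(-352) + 1) = sqrt(9*(-1/352) + 1) = sqrt(-9/352 + 1) = sqrt(343/352) = 7*sqrt(154)/88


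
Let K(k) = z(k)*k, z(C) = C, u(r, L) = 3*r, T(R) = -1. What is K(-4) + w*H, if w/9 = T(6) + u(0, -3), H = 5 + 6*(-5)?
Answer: 241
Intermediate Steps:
H = -25 (H = 5 - 30 = -25)
w = -9 (w = 9*(-1 + 3*0) = 9*(-1 + 0) = 9*(-1) = -9)
K(k) = k² (K(k) = k*k = k²)
K(-4) + w*H = (-4)² - 9*(-25) = 16 + 225 = 241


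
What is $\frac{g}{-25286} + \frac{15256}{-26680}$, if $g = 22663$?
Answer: $- \frac{123801507}{84328810} \approx -1.4681$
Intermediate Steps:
$\frac{g}{-25286} + \frac{15256}{-26680} = \frac{22663}{-25286} + \frac{15256}{-26680} = 22663 \left(- \frac{1}{25286}\right) + 15256 \left(- \frac{1}{26680}\right) = - \frac{22663}{25286} - \frac{1907}{3335} = - \frac{123801507}{84328810}$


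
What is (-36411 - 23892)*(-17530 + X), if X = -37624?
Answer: 3325951662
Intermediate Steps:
(-36411 - 23892)*(-17530 + X) = (-36411 - 23892)*(-17530 - 37624) = -60303*(-55154) = 3325951662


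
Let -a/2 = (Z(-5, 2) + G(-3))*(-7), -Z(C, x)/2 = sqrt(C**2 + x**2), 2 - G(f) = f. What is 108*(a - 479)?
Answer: -44172 - 3024*sqrt(29) ≈ -60457.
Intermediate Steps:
G(f) = 2 - f
Z(C, x) = -2*sqrt(C**2 + x**2)
a = 70 - 28*sqrt(29) (a = -2*(-2*sqrt((-5)**2 + 2**2) + (2 - 1*(-3)))*(-7) = -2*(-2*sqrt(25 + 4) + (2 + 3))*(-7) = -2*(-2*sqrt(29) + 5)*(-7) = -2*(5 - 2*sqrt(29))*(-7) = -2*(-35 + 14*sqrt(29)) = 70 - 28*sqrt(29) ≈ -80.785)
108*(a - 479) = 108*((70 - 28*sqrt(29)) - 479) = 108*(-409 - 28*sqrt(29)) = -44172 - 3024*sqrt(29)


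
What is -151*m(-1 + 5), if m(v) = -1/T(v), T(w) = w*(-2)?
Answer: -151/8 ≈ -18.875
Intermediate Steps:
T(w) = -2*w
m(v) = 1/(2*v) (m(v) = -1/((-2*v)) = -(-1)/(2*v) = 1/(2*v))
-151*m(-1 + 5) = -151/(2*(-1 + 5)) = -151/(2*4) = -151*⅛ = -151/8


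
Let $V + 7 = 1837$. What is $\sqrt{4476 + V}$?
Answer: $\sqrt{6306} \approx 79.41$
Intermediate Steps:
$V = 1830$ ($V = -7 + 1837 = 1830$)
$\sqrt{4476 + V} = \sqrt{4476 + 1830} = \sqrt{6306}$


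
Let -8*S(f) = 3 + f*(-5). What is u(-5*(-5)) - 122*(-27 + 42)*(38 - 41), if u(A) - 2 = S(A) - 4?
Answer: 22013/4 ≈ 5503.3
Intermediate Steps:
S(f) = -3/8 + 5*f/8 (S(f) = -(3 + f*(-5))/8 = -(3 - 5*f)/8 = -3/8 + 5*f/8)
u(A) = -19/8 + 5*A/8 (u(A) = 2 + ((-3/8 + 5*A/8) - 4) = 2 + (-35/8 + 5*A/8) = -19/8 + 5*A/8)
u(-5*(-5)) - 122*(-27 + 42)*(38 - 41) = (-19/8 + 5*(-5*(-5))/8) - 122*(-27 + 42)*(38 - 41) = (-19/8 + (5/8)*25) - 1830*(-3) = (-19/8 + 125/8) - 122*(-45) = 53/4 + 5490 = 22013/4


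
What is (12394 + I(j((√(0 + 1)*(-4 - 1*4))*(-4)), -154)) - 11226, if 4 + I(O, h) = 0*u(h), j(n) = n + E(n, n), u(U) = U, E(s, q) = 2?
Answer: 1164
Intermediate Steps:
j(n) = 2 + n (j(n) = n + 2 = 2 + n)
I(O, h) = -4 (I(O, h) = -4 + 0*h = -4 + 0 = -4)
(12394 + I(j((√(0 + 1)*(-4 - 1*4))*(-4)), -154)) - 11226 = (12394 - 4) - 11226 = 12390 - 11226 = 1164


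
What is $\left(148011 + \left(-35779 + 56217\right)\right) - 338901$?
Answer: $-170452$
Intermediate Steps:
$\left(148011 + \left(-35779 + 56217\right)\right) - 338901 = \left(148011 + 20438\right) - 338901 = 168449 - 338901 = -170452$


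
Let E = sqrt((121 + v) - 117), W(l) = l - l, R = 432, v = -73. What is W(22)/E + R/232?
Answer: 54/29 ≈ 1.8621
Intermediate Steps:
W(l) = 0
E = I*sqrt(69) (E = sqrt((121 - 73) - 117) = sqrt(48 - 117) = sqrt(-69) = I*sqrt(69) ≈ 8.3066*I)
W(22)/E + R/232 = 0/((I*sqrt(69))) + 432/232 = 0*(-I*sqrt(69)/69) + 432*(1/232) = 0 + 54/29 = 54/29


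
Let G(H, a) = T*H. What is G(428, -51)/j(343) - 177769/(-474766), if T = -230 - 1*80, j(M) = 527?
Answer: -2028976407/8071022 ≈ -251.39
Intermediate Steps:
T = -310 (T = -230 - 80 = -310)
G(H, a) = -310*H
G(428, -51)/j(343) - 177769/(-474766) = -310*428/527 - 177769/(-474766) = -132680*1/527 - 177769*(-1/474766) = -4280/17 + 177769/474766 = -2028976407/8071022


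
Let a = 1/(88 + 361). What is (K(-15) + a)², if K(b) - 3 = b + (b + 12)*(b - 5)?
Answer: 464531809/201601 ≈ 2304.2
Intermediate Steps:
a = 1/449 ≈ 0.0022272
K(b) = 3 + b + (-5 + b)*(12 + b) (K(b) = 3 + (b + (b + 12)*(b - 5)) = 3 + (b + (12 + b)*(-5 + b)) = 3 + (b + (-5 + b)*(12 + b)) = 3 + b + (-5 + b)*(12 + b))
(K(-15) + a)² = ((-57 + (-15)² + 8*(-15)) + 1/449)² = ((-57 + 225 - 120) + 1/449)² = (48 + 1/449)² = (21553/449)² = 464531809/201601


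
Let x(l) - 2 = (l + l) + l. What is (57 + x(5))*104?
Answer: 7696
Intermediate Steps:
x(l) = 2 + 3*l (x(l) = 2 + ((l + l) + l) = 2 + (2*l + l) = 2 + 3*l)
(57 + x(5))*104 = (57 + (2 + 3*5))*104 = (57 + (2 + 15))*104 = (57 + 17)*104 = 74*104 = 7696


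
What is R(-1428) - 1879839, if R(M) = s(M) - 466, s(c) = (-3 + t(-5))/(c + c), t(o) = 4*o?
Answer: -5370151057/2856 ≈ -1.8803e+6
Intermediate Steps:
s(c) = -23/(2*c) (s(c) = (-3 + 4*(-5))/(c + c) = (-3 - 20)/((2*c)) = -23/(2*c))
R(M) = -466 - 23/(2*M) (R(M) = -23/(2*M) - 466 = -466 - 23/(2*M))
R(-1428) - 1879839 = (-466 - 23/2/(-1428)) - 1879839 = (-466 - 23/2*(-1/1428)) - 1879839 = (-466 + 23/2856) - 1879839 = -1330873/2856 - 1879839 = -5370151057/2856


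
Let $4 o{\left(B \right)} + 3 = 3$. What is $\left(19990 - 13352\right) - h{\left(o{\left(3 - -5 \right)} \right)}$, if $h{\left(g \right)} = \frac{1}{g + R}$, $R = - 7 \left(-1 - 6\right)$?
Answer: $\frac{325261}{49} \approx 6638.0$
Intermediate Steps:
$R = 49$ ($R = \left(-7\right) \left(-7\right) = 49$)
$o{\left(B \right)} = 0$ ($o{\left(B \right)} = - \frac{3}{4} + \frac{1}{4} \cdot 3 = - \frac{3}{4} + \frac{3}{4} = 0$)
$h{\left(g \right)} = \frac{1}{49 + g}$ ($h{\left(g \right)} = \frac{1}{g + 49} = \frac{1}{49 + g}$)
$\left(19990 - 13352\right) - h{\left(o{\left(3 - -5 \right)} \right)} = \left(19990 - 13352\right) - \frac{1}{49 + 0} = \left(19990 - 13352\right) - \frac{1}{49} = 6638 - \frac{1}{49} = \frac{325261}{49}$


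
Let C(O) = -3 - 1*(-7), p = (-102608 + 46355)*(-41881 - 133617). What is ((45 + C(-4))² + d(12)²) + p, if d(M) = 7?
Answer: 9872291444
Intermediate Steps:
p = 9872288994 (p = -56253*(-175498) = 9872288994)
C(O) = 4 (C(O) = -3 + 7 = 4)
((45 + C(-4))² + d(12)²) + p = ((45 + 4)² + 7²) + 9872288994 = (49² + 49) + 9872288994 = (2401 + 49) + 9872288994 = 2450 + 9872288994 = 9872291444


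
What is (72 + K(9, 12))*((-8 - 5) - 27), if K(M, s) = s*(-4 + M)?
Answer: -5280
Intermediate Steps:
(72 + K(9, 12))*((-8 - 5) - 27) = (72 + 12*(-4 + 9))*((-8 - 5) - 27) = (72 + 12*5)*(-13 - 27) = (72 + 60)*(-40) = 132*(-40) = -5280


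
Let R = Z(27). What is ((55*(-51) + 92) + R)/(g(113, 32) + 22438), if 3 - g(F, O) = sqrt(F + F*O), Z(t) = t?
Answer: -30138263/251797376 - 1343*sqrt(3729)/251797376 ≈ -0.12002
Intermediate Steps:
g(F, O) = 3 - sqrt(F + F*O)
R = 27
((55*(-51) + 92) + R)/(g(113, 32) + 22438) = ((55*(-51) + 92) + 27)/((3 - sqrt(113*(1 + 32))) + 22438) = ((-2805 + 92) + 27)/((3 - sqrt(113*33)) + 22438) = (-2713 + 27)/((3 - sqrt(3729)) + 22438) = -2686/(22441 - sqrt(3729))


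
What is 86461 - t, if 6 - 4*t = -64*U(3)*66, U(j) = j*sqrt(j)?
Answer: 172919/2 - 3168*sqrt(3) ≈ 80972.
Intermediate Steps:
U(j) = j**(3/2)
t = 3/2 + 3168*sqrt(3) (t = 3/2 - (-192*sqrt(3))*66/4 = 3/2 - (-3168)*sqrt(3) = 3/2 + 3168*sqrt(3) ≈ 5488.6)
86461 - t = 86461 - (3/2 + 3168*sqrt(3)) = 86461 + (-3/2 - 3168*sqrt(3)) = 172919/2 - 3168*sqrt(3)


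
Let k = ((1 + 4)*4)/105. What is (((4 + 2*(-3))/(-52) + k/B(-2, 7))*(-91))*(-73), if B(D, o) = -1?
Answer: -6059/6 ≈ -1009.8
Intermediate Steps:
k = 4/21 (k = (5*4)*(1/105) = 20*(1/105) = 4/21 ≈ 0.19048)
(((4 + 2*(-3))/(-52) + k/B(-2, 7))*(-91))*(-73) = (((4 + 2*(-3))/(-52) + (4/21)/(-1))*(-91))*(-73) = (((4 - 6)*(-1/52) + (4/21)*(-1))*(-91))*(-73) = ((-2*(-1/52) - 4/21)*(-91))*(-73) = ((1/26 - 4/21)*(-91))*(-73) = -83/546*(-91)*(-73) = (83/6)*(-73) = -6059/6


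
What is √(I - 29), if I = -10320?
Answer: I*√10349 ≈ 101.73*I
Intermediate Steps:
√(I - 29) = √(-10320 - 29) = √(-10349) = I*√10349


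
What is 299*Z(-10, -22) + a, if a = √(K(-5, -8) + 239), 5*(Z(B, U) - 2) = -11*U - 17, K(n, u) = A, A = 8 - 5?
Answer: 14053 + 11*√2 ≈ 14069.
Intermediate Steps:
A = 3
K(n, u) = 3
Z(B, U) = -7/5 - 11*U/5 (Z(B, U) = 2 + (-11*U - 17)/5 = 2 + (-17 - 11*U)/5 = 2 + (-17/5 - 11*U/5) = -7/5 - 11*U/5)
a = 11*√2 (a = √(3 + 239) = √242 = 11*√2 ≈ 15.556)
299*Z(-10, -22) + a = 299*(-7/5 - 11/5*(-22)) + 11*√2 = 299*(-7/5 + 242/5) + 11*√2 = 299*47 + 11*√2 = 14053 + 11*√2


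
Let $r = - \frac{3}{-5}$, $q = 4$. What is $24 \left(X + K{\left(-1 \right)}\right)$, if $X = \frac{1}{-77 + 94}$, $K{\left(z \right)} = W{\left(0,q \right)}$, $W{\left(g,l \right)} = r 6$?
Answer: $\frac{7464}{85} \approx 87.812$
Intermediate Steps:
$r = \frac{3}{5}$ ($r = \left(-3\right) \left(- \frac{1}{5}\right) = \frac{3}{5} \approx 0.6$)
$W{\left(g,l \right)} = \frac{18}{5}$ ($W{\left(g,l \right)} = \frac{3}{5} \cdot 6 = \frac{18}{5}$)
$K{\left(z \right)} = \frac{18}{5}$
$X = \frac{1}{17} \approx 0.058824$
$24 \left(X + K{\left(-1 \right)}\right) = 24 \left(\frac{1}{17} + \frac{18}{5}\right) = 24 \cdot \frac{311}{85} = \frac{7464}{85}$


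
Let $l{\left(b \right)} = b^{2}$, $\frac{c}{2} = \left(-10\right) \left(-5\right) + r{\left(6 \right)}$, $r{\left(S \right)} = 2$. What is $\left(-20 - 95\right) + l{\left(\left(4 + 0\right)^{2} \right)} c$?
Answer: $26509$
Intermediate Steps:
$c = 104$ ($c = 2 \left(\left(-10\right) \left(-5\right) + 2\right) = 2 \left(50 + 2\right) = 2 \cdot 52 = 104$)
$\left(-20 - 95\right) + l{\left(\left(4 + 0\right)^{2} \right)} c = \left(-20 - 95\right) + \left(\left(4 + 0\right)^{2}\right)^{2} \cdot 104 = \left(-20 - 95\right) + \left(4^{2}\right)^{2} \cdot 104 = -115 + 16^{2} \cdot 104 = -115 + 256 \cdot 104 = -115 + 26624 = 26509$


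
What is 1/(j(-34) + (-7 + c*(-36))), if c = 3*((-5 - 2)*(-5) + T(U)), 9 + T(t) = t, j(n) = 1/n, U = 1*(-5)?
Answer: -34/77351 ≈ -0.00043955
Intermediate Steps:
U = -5
T(t) = -9 + t
c = 63 (c = 3*((-5 - 2)*(-5) + (-9 - 5)) = 3*(-7*(-5) - 14) = 3*(35 - 14) = 3*21 = 63)
1/(j(-34) + (-7 + c*(-36))) = 1/(1/(-34) + (-7 + 63*(-36))) = 1/(-1/34 + (-7 - 2268)) = 1/(-1/34 - 2275) = 1/(-77351/34) = -34/77351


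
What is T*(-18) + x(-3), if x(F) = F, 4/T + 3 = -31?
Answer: -15/17 ≈ -0.88235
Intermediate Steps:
T = -2/17 (T = 4/(-3 - 31) = 4/(-34) = 4*(-1/34) = -2/17 ≈ -0.11765)
T*(-18) + x(-3) = -2/17*(-18) - 3 = 36/17 - 3 = -15/17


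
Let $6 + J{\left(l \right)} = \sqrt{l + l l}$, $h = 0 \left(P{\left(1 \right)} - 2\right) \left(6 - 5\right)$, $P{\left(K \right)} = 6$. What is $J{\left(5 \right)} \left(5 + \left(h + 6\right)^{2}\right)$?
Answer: $-246 + 41 \sqrt{30} \approx -21.434$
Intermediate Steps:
$h = 0$ ($h = 0 \left(6 - 2\right) \left(6 - 5\right) = 0 \cdot 4 \cdot 1 = 0 \cdot 1 = 0$)
$J{\left(l \right)} = -6 + \sqrt{l + l^{2}}$ ($J{\left(l \right)} = -6 + \sqrt{l + l l} = -6 + \sqrt{l + l^{2}}$)
$J{\left(5 \right)} \left(5 + \left(h + 6\right)^{2}\right) = \left(-6 + \sqrt{5 \left(1 + 5\right)}\right) \left(5 + \left(0 + 6\right)^{2}\right) = \left(-6 + \sqrt{5 \cdot 6}\right) \left(5 + 6^{2}\right) = \left(-6 + \sqrt{30}\right) \left(5 + 36\right) = \left(-6 + \sqrt{30}\right) 41 = -246 + 41 \sqrt{30}$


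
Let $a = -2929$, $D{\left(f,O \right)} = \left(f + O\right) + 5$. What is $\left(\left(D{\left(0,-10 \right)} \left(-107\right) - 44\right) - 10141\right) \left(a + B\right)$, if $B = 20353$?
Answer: $-168141600$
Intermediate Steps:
$D{\left(f,O \right)} = 5 + O + f$ ($D{\left(f,O \right)} = \left(O + f\right) + 5 = 5 + O + f$)
$\left(\left(D{\left(0,-10 \right)} \left(-107\right) - 44\right) - 10141\right) \left(a + B\right) = \left(\left(\left(5 - 10 + 0\right) \left(-107\right) - 44\right) - 10141\right) \left(-2929 + 20353\right) = \left(\left(\left(-5\right) \left(-107\right) - 44\right) - 10141\right) 17424 = \left(\left(535 - 44\right) - 10141\right) 17424 = \left(491 - 10141\right) 17424 = \left(-9650\right) 17424 = -168141600$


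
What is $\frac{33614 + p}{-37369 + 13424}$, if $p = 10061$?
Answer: $- \frac{8735}{4789} \approx -1.824$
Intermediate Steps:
$\frac{33614 + p}{-37369 + 13424} = \frac{33614 + 10061}{-37369 + 13424} = \frac{43675}{-23945} = 43675 \left(- \frac{1}{23945}\right) = - \frac{8735}{4789}$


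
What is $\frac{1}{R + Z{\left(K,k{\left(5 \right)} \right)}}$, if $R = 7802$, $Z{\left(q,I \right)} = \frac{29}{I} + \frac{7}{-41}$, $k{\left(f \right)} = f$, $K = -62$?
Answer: $\frac{205}{1600564} \approx 0.00012808$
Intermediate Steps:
$Z{\left(q,I \right)} = - \frac{7}{41} + \frac{29}{I}$ ($Z{\left(q,I \right)} = \frac{29}{I} + 7 \left(- \frac{1}{41}\right) = \frac{29}{I} - \frac{7}{41} = - \frac{7}{41} + \frac{29}{I}$)
$\frac{1}{R + Z{\left(K,k{\left(5 \right)} \right)}} = \frac{1}{7802 - \left(\frac{7}{41} - \frac{29}{5}\right)} = \frac{1}{7802 + \left(- \frac{7}{41} + 29 \cdot \frac{1}{5}\right)} = \frac{1}{7802 + \left(- \frac{7}{41} + \frac{29}{5}\right)} = \frac{1}{7802 + \frac{1154}{205}} = \frac{1}{\frac{1600564}{205}} = \frac{205}{1600564}$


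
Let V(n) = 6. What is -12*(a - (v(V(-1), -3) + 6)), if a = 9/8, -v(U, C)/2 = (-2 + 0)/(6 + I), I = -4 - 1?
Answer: 213/2 ≈ 106.50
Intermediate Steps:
I = -5
v(U, C) = 4 (v(U, C) = -2*(-2 + 0)/(6 - 5) = -(-4)/1 = -(-4) = -2*(-2) = 4)
a = 9/8 (a = 9*(1/8) = 9/8 ≈ 1.1250)
-12*(a - (v(V(-1), -3) + 6)) = -12*(9/8 - (4 + 6)) = -12*(9/8 - 1*10) = -12*(9/8 - 10) = -12*(-71/8) = 213/2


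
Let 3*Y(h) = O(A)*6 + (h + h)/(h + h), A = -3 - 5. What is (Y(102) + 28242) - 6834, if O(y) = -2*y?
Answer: 64321/3 ≈ 21440.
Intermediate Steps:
A = -8
Y(h) = 97/3 (Y(h) = (-2*(-8)*6 + (h + h)/(h + h))/3 = (16*6 + (2*h)/((2*h)))/3 = (96 + (2*h)*(1/(2*h)))/3 = (96 + 1)/3 = (⅓)*97 = 97/3)
(Y(102) + 28242) - 6834 = (97/3 + 28242) - 6834 = 84823/3 - 6834 = 64321/3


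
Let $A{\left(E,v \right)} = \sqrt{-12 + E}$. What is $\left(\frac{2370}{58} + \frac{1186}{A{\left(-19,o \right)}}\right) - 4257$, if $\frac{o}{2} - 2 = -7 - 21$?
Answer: $- \frac{122268}{29} - \frac{1186 i \sqrt{31}}{31} \approx -4216.1 - 213.01 i$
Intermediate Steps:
$o = -52$ ($o = 4 + 2 \left(-7 - 21\right) = 4 + 2 \left(-28\right) = 4 - 56 = -52$)
$\left(\frac{2370}{58} + \frac{1186}{A{\left(-19,o \right)}}\right) - 4257 = \left(\frac{2370}{58} + \frac{1186}{\sqrt{-12 - 19}}\right) - 4257 = \left(2370 \cdot \frac{1}{58} + \frac{1186}{\sqrt{-31}}\right) - 4257 = \left(\frac{1185}{29} + \frac{1186}{i \sqrt{31}}\right) - 4257 = \left(\frac{1185}{29} + 1186 \left(- \frac{i \sqrt{31}}{31}\right)\right) - 4257 = \left(\frac{1185}{29} - \frac{1186 i \sqrt{31}}{31}\right) - 4257 = - \frac{122268}{29} - \frac{1186 i \sqrt{31}}{31}$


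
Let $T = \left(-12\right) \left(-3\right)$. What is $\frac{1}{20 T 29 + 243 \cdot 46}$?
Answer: $\frac{1}{32058} \approx 3.1193 \cdot 10^{-5}$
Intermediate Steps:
$T = 36$
$\frac{1}{20 T 29 + 243 \cdot 46} = \frac{1}{20 \cdot 36 \cdot 29 + 243 \cdot 46} = \frac{1}{720 \cdot 29 + 11178} = \frac{1}{20880 + 11178} = \frac{1}{32058}$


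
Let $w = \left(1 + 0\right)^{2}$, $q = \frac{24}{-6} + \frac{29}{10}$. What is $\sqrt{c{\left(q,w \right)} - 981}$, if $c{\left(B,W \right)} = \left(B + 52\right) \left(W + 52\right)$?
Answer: $\frac{\sqrt{171670}}{10} \approx 41.433$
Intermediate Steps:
$q = - \frac{11}{10}$ ($q = 24 \left(- \frac{1}{6}\right) + 29 \cdot \frac{1}{10} = -4 + \frac{29}{10} = - \frac{11}{10} \approx -1.1$)
$w = 1$ ($w = 1^{2} = 1$)
$c{\left(B,W \right)} = \left(52 + B\right) \left(52 + W\right)$
$\sqrt{c{\left(q,w \right)} - 981} = \sqrt{\left(2704 + 52 \left(- \frac{11}{10}\right) + 52 \cdot 1 - \frac{11}{10}\right) - 981} = \sqrt{\left(2704 - \frac{286}{5} + 52 - \frac{11}{10}\right) - 981} = \sqrt{\frac{26977}{10} - 981} = \sqrt{\frac{17167}{10}} = \frac{\sqrt{171670}}{10}$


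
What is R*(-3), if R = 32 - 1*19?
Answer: -39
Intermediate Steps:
R = 13 (R = 32 - 19 = 13)
R*(-3) = 13*(-3) = -39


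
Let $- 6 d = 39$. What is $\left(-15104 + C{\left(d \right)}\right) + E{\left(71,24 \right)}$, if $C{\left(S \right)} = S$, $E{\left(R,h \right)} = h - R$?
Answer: $- \frac{30315}{2} \approx -15158.0$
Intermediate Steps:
$d = - \frac{13}{2}$ ($d = \left(- \frac{1}{6}\right) 39 = - \frac{13}{2} \approx -6.5$)
$\left(-15104 + C{\left(d \right)}\right) + E{\left(71,24 \right)} = \left(-15104 - \frac{13}{2}\right) + \left(24 - 71\right) = - \frac{30221}{2} + \left(24 - 71\right) = - \frac{30221}{2} - 47 = - \frac{30315}{2}$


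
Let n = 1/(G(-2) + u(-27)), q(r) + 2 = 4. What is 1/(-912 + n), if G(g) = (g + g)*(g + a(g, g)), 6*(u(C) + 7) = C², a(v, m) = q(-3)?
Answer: -229/208846 ≈ -0.0010965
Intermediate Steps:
q(r) = 2 (q(r) = -2 + 4 = 2)
a(v, m) = 2
u(C) = -7 + C²/6
G(g) = 2*g*(2 + g) (G(g) = (g + g)*(g + 2) = (2*g)*(2 + g) = 2*g*(2 + g))
n = 2/229 (n = 1/(2*(-2)*(2 - 2) + (-7 + (⅙)*(-27)²)) = 1/(2*(-2)*0 + (-7 + (⅙)*729)) = 1/(0 + (-7 + 243/2)) = 1/(0 + 229/2) = 1/(229/2) = 2/229 ≈ 0.0087336)
1/(-912 + n) = 1/(-912 + 2/229) = 1/(-208846/229) = -229/208846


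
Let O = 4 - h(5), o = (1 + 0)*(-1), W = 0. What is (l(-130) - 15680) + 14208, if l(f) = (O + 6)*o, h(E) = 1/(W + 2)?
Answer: -2963/2 ≈ -1481.5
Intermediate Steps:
h(E) = ½ (h(E) = 1/(0 + 2) = 1/2 = ½)
o = -1 (o = 1*(-1) = -1)
O = 7/2 (O = 4 - 1*½ = 4 - ½ = 7/2 ≈ 3.5000)
l(f) = -19/2 (l(f) = (7/2 + 6)*(-1) = (19/2)*(-1) = -19/2)
(l(-130) - 15680) + 14208 = (-19/2 - 15680) + 14208 = -31379/2 + 14208 = -2963/2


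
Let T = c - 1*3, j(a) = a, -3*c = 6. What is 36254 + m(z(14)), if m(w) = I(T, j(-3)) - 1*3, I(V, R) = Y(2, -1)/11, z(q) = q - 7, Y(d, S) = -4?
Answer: 398757/11 ≈ 36251.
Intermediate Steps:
c = -2 (c = -⅓*6 = -2)
T = -5 (T = -2 - 1*3 = -2 - 3 = -5)
z(q) = -7 + q
I(V, R) = -4/11
m(w) = -37/11 (m(w) = -4/11 - 1*3 = -4/11 - 3 = -37/11)
36254 + m(z(14)) = 36254 - 37/11 = 398757/11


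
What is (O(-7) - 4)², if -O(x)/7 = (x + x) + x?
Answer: 20449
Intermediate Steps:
O(x) = -21*x (O(x) = -7*((x + x) + x) = -7*(2*x + x) = -21*x)
(O(-7) - 4)² = (-21*(-7) - 4)² = (147 - 4)² = 143² = 20449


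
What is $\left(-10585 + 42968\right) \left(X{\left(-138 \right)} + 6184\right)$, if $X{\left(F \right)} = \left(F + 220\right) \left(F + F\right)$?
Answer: $-532635584$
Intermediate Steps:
$X{\left(F \right)} = 2 F \left(220 + F\right)$ ($X{\left(F \right)} = \left(220 + F\right) 2 F = 2 F \left(220 + F\right)$)
$\left(-10585 + 42968\right) \left(X{\left(-138 \right)} + 6184\right) = \left(-10585 + 42968\right) \left(2 \left(-138\right) \left(220 - 138\right) + 6184\right) = 32383 \left(2 \left(-138\right) 82 + 6184\right) = 32383 \left(-22632 + 6184\right) = 32383 \left(-16448\right) = -532635584$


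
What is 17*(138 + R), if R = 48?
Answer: 3162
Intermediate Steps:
17*(138 + R) = 17*(138 + 48) = 17*186 = 3162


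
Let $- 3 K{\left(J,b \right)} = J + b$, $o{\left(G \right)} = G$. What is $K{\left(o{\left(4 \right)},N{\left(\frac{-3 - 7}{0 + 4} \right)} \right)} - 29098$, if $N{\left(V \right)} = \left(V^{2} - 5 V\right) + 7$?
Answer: $- \frac{349295}{12} \approx -29108.0$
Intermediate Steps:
$N{\left(V \right)} = 7 + V^{2} - 5 V$
$K{\left(J,b \right)} = - \frac{J}{3} - \frac{b}{3}$ ($K{\left(J,b \right)} = - \frac{J + b}{3} = - \frac{J}{3} - \frac{b}{3}$)
$K{\left(o{\left(4 \right)},N{\left(\frac{-3 - 7}{0 + 4} \right)} \right)} - 29098 = \left(\left(- \frac{1}{3}\right) 4 - \frac{7 + \left(\frac{-3 - 7}{0 + 4}\right)^{2} - 5 \frac{-3 - 7}{0 + 4}}{3}\right) - 29098 = \left(- \frac{4}{3} - \frac{7 + \left(- \frac{10}{4}\right)^{2} - 5 \left(- \frac{10}{4}\right)}{3}\right) - 29098 = \left(- \frac{4}{3} - \frac{7 + \left(\left(-10\right) \frac{1}{4}\right)^{2} - 5 \left(\left(-10\right) \frac{1}{4}\right)}{3}\right) - 29098 = \left(- \frac{4}{3} - \frac{7 + \left(- \frac{5}{2}\right)^{2} - - \frac{25}{2}}{3}\right) - 29098 = \left(- \frac{4}{3} - \frac{7 + \frac{25}{4} + \frac{25}{2}}{3}\right) - 29098 = \left(- \frac{4}{3} - \frac{103}{12}\right) - 29098 = - \frac{119}{12} - 29098 = - \frac{349295}{12}$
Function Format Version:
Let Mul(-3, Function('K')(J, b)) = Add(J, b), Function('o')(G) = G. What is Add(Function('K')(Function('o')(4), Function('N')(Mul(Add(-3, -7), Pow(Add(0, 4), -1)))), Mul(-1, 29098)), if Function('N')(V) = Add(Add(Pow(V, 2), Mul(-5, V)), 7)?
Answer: Rational(-349295, 12) ≈ -29108.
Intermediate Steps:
Function('N')(V) = Add(7, Pow(V, 2), Mul(-5, V))
Function('K')(J, b) = Add(Mul(Rational(-1, 3), J), Mul(Rational(-1, 3), b)) (Function('K')(J, b) = Mul(Rational(-1, 3), Add(J, b)) = Add(Mul(Rational(-1, 3), J), Mul(Rational(-1, 3), b)))
Add(Function('K')(Function('o')(4), Function('N')(Mul(Add(-3, -7), Pow(Add(0, 4), -1)))), Mul(-1, 29098)) = Add(Add(Mul(Rational(-1, 3), 4), Mul(Rational(-1, 3), Add(7, Pow(Mul(Add(-3, -7), Pow(Add(0, 4), -1)), 2), Mul(-5, Mul(Add(-3, -7), Pow(Add(0, 4), -1)))))), Mul(-1, 29098)) = Add(Add(Rational(-4, 3), Mul(Rational(-1, 3), Add(7, Pow(Mul(-10, Pow(4, -1)), 2), Mul(-5, Mul(-10, Pow(4, -1)))))), -29098) = Add(Add(Rational(-4, 3), Mul(Rational(-1, 3), Add(7, Pow(Mul(-10, Rational(1, 4)), 2), Mul(-5, Mul(-10, Rational(1, 4)))))), -29098) = Add(Add(Rational(-4, 3), Mul(Rational(-1, 3), Add(7, Pow(Rational(-5, 2), 2), Mul(-5, Rational(-5, 2))))), -29098) = Add(Add(Rational(-4, 3), Mul(Rational(-1, 3), Add(7, Rational(25, 4), Rational(25, 2)))), -29098) = Add(Add(Rational(-4, 3), Mul(Rational(-1, 3), Rational(103, 4))), -29098) = Add(Add(Rational(-4, 3), Rational(-103, 12)), -29098) = Add(Rational(-119, 12), -29098) = Rational(-349295, 12)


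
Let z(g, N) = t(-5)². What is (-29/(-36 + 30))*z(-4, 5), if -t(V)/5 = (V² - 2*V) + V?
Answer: 108750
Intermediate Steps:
t(V) = -5*V² + 5*V (t(V) = -5*((V² - 2*V) + V) = -5*(V² - V) = -5*V² + 5*V)
z(g, N) = 22500 (z(g, N) = (5*(-5)*(1 - 1*(-5)))² = (5*(-5)*(1 + 5))² = (5*(-5)*6)² = (-150)² = 22500)
(-29/(-36 + 30))*z(-4, 5) = -29/(-36 + 30)*22500 = -29/(-6)*22500 = -29*(-⅙)*22500 = (29/6)*22500 = 108750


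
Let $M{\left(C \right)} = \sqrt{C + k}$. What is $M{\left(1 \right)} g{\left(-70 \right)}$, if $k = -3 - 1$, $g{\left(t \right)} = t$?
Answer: $- 70 i \sqrt{3} \approx - 121.24 i$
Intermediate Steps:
$k = -4$
$M{\left(C \right)} = \sqrt{-4 + C}$ ($M{\left(C \right)} = \sqrt{C - 4} = \sqrt{-4 + C}$)
$M{\left(1 \right)} g{\left(-70 \right)} = \sqrt{-4 + 1} \left(-70\right) = \sqrt{-3} \left(-70\right) = i \sqrt{3} \left(-70\right) = - 70 i \sqrt{3}$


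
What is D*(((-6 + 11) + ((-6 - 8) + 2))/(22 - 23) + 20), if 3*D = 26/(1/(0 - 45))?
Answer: -10530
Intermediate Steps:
D = -390 (D = (26/(1/(0 - 45)))/3 = (26/(1/(-45)))/3 = (26/(-1/45))/3 = (26*(-45))/3 = (⅓)*(-1170) = -390)
D*(((-6 + 11) + ((-6 - 8) + 2))/(22 - 23) + 20) = -390*(((-6 + 11) + ((-6 - 8) + 2))/(22 - 23) + 20) = -390*((5 + (-14 + 2))/(-1) + 20) = -390*((5 - 12)*(-1) + 20) = -390*(-7*(-1) + 20) = -390*(7 + 20) = -390*27 = -10530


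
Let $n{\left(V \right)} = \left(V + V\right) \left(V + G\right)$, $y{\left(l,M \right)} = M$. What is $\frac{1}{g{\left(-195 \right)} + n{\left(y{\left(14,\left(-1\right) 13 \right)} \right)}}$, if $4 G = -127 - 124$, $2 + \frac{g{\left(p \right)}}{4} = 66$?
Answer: $\frac{2}{4451} \approx 0.00044934$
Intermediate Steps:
$g{\left(p \right)} = 256$ ($g{\left(p \right)} = -8 + 4 \cdot 66 = -8 + 264 = 256$)
$G = - \frac{251}{4}$ ($G = \frac{-127 - 124}{4} = \frac{1}{4} \left(-251\right) = - \frac{251}{4} \approx -62.75$)
$n{\left(V \right)} = 2 V \left(- \frac{251}{4} + V\right)$ ($n{\left(V \right)} = \left(V + V\right) \left(V - \frac{251}{4}\right) = 2 V \left(- \frac{251}{4} + V\right)$)
$\frac{1}{g{\left(-195 \right)} + n{\left(y{\left(14,\left(-1\right) 13 \right)} \right)}} = \frac{1}{256 + \frac{\left(-1\right) 13 \left(-251 + 4 \left(\left(-1\right) 13\right)\right)}{2}} = \frac{1}{256 + \frac{1}{2} \left(-13\right) \left(-251 + 4 \left(-13\right)\right)} = \frac{1}{256 + \frac{1}{2} \left(-13\right) \left(-251 - 52\right)} = \frac{1}{256 + \frac{1}{2} \left(-13\right) \left(-303\right)} = \frac{1}{256 + \frac{3939}{2}} = \frac{1}{\frac{4451}{2}} = \frac{2}{4451}$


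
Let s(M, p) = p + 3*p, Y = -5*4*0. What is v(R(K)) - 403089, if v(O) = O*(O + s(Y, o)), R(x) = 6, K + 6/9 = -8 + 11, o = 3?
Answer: -402981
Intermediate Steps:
K = 7/3 (K = -2/3 + (-8 + 11) = -2/3 + 3 = 7/3 ≈ 2.3333)
Y = 0 (Y = -20*0 = 0)
s(M, p) = 4*p
v(O) = O*(12 + O) (v(O) = O*(O + 4*3) = O*(O + 12) = O*(12 + O))
v(R(K)) - 403089 = 6*(12 + 6) - 403089 = 6*18 - 403089 = 108 - 403089 = -402981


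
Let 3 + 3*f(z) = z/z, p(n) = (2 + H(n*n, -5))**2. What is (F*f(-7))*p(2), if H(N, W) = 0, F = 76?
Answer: -608/3 ≈ -202.67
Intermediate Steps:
p(n) = 4 (p(n) = (2 + 0)**2 = 2**2 = 4)
f(z) = -2/3 (f(z) = -1 + (z/z)/3 = -1 + (1/3)*1 = -1 + 1/3 = -2/3)
(F*f(-7))*p(2) = (76*(-2/3))*4 = -152/3*4 = -608/3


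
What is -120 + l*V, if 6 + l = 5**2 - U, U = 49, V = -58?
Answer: 1620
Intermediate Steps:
l = -30 (l = -6 + (5**2 - 1*49) = -6 + (25 - 49) = -6 - 24 = -30)
-120 + l*V = -120 - 30*(-58) = -120 + 1740 = 1620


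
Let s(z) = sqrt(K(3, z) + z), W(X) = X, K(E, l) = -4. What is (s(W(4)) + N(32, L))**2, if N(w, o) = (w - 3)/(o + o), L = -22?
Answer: 841/1936 ≈ 0.43440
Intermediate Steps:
N(w, o) = (-3 + w)/(2*o) (N(w, o) = (-3 + w)/((2*o)) = (-3 + w)*(1/(2*o)) = (-3 + w)/(2*o))
s(z) = sqrt(-4 + z)
(s(W(4)) + N(32, L))**2 = (sqrt(-4 + 4) + (1/2)*(-3 + 32)/(-22))**2 = (sqrt(0) + (1/2)*(-1/22)*29)**2 = (0 - 29/44)**2 = (-29/44)**2 = 841/1936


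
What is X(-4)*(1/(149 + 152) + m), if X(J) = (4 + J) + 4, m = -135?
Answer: -162536/301 ≈ -539.99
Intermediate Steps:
X(J) = 8 + J
X(-4)*(1/(149 + 152) + m) = (8 - 4)*(1/(149 + 152) - 135) = 4*(1/301 - 135) = 4*(-40634/301) = -162536/301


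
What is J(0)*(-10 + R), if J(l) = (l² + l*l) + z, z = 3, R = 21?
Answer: 33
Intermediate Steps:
J(l) = 3 + 2*l² (J(l) = (l² + l*l) + 3 = (l² + l²) + 3 = 2*l² + 3 = 3 + 2*l²)
J(0)*(-10 + R) = (3 + 2*0²)*(-10 + 21) = (3 + 2*0)*11 = (3 + 0)*11 = 3*11 = 33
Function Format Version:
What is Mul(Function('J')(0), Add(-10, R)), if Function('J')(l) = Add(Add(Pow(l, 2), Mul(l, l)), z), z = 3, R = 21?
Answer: 33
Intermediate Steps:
Function('J')(l) = Add(3, Mul(2, Pow(l, 2))) (Function('J')(l) = Add(Add(Pow(l, 2), Mul(l, l)), 3) = Add(Add(Pow(l, 2), Pow(l, 2)), 3) = Add(Mul(2, Pow(l, 2)), 3) = Add(3, Mul(2, Pow(l, 2))))
Mul(Function('J')(0), Add(-10, R)) = Mul(Add(3, Mul(2, Pow(0, 2))), Add(-10, 21)) = Mul(Add(3, Mul(2, 0)), 11) = Mul(Add(3, 0), 11) = Mul(3, 11) = 33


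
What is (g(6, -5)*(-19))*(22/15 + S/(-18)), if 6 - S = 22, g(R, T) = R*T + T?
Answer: 14098/9 ≈ 1566.4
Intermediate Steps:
g(R, T) = T + R*T
S = -16 (S = 6 - 1*22 = 6 - 22 = -16)
(g(6, -5)*(-19))*(22/15 + S/(-18)) = (-5*(1 + 6)*(-19))*(22/15 - 16/(-18)) = (-5*7*(-19))*(22*(1/15) - 16*(-1/18)) = (-35*(-19))*(22/15 + 8/9) = 665*(106/45) = 14098/9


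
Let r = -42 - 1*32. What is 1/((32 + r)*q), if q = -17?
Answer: 1/714 ≈ 0.0014006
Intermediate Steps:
r = -74 (r = -42 - 32 = -74)
1/((32 + r)*q) = 1/((32 - 74)*(-17)) = 1/(-42*(-17)) = 1/714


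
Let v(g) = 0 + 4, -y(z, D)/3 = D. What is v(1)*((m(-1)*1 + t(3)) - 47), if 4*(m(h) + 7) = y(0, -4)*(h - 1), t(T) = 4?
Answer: -224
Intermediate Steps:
y(z, D) = -3*D
m(h) = -10 + 3*h (m(h) = -7 + ((-3*(-4))*(h - 1))/4 = -7 + (12*(-1 + h))/4 = -7 + (-12 + 12*h)/4 = -7 + (-3 + 3*h) = -10 + 3*h)
v(g) = 4
v(1)*((m(-1)*1 + t(3)) - 47) = 4*(((-10 + 3*(-1))*1 + 4) - 47) = 4*(((-10 - 3)*1 + 4) - 47) = 4*((-13*1 + 4) - 47) = 4*((-13 + 4) - 47) = 4*(-9 - 47) = 4*(-56) = -224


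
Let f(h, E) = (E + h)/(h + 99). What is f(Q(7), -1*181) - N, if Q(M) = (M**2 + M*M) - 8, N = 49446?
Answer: -1335055/27 ≈ -49447.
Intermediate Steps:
Q(M) = -8 + 2*M**2 (Q(M) = (M**2 + M**2) - 8 = 2*M**2 - 8 = -8 + 2*M**2)
f(h, E) = (E + h)/(99 + h)
f(Q(7), -1*181) - N = (-1*181 + (-8 + 2*7**2))/(99 + (-8 + 2*7**2)) - 1*49446 = (-181 + (-8 + 2*49))/(99 + (-8 + 2*49)) - 49446 = (-181 + (-8 + 98))/(99 + (-8 + 98)) - 49446 = (-181 + 90)/(99 + 90) - 49446 = -91/189 - 49446 = (1/189)*(-91) - 49446 = -13/27 - 49446 = -1335055/27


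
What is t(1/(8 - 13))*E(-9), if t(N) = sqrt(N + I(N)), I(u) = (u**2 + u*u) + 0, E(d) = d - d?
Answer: 0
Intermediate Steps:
E(d) = 0
I(u) = 2*u**2 (I(u) = (u**2 + u**2) + 0 = 2*u**2 + 0 = 2*u**2)
t(N) = sqrt(N + 2*N**2)
t(1/(8 - 13))*E(-9) = sqrt((1 + 2/(8 - 13))/(8 - 13))*0 = sqrt((1 + 2/(-5))/(-5))*0 = sqrt(-(1 + 2*(-1/5))/5)*0 = sqrt(-(1 - 2/5)/5)*0 = sqrt(-1/5*3/5)*0 = sqrt(-3/25)*0 = (I*sqrt(3)/5)*0 = 0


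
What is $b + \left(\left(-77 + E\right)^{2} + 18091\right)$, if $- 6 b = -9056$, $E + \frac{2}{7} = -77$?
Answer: $\frac{6380449}{147} \approx 43404.0$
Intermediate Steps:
$E = - \frac{541}{7}$ ($E = - \frac{2}{7} - 77 = - \frac{541}{7} \approx -77.286$)
$b = \frac{4528}{3}$ ($b = \left(- \frac{1}{6}\right) \left(-9056\right) = \frac{4528}{3} \approx 1509.3$)
$b + \left(\left(-77 + E\right)^{2} + 18091\right) = \frac{4528}{3} + \left(\left(-77 - \frac{541}{7}\right)^{2} + 18091\right) = \frac{4528}{3} + \left(\left(- \frac{1080}{7}\right)^{2} + 18091\right) = \frac{4528}{3} + \left(\frac{1166400}{49} + 18091\right) = \frac{4528}{3} + \frac{2052859}{49} = \frac{6380449}{147}$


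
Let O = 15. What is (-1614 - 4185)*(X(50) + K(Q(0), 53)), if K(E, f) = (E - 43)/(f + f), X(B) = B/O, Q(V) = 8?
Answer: -1846015/106 ≈ -17415.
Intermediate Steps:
X(B) = B/15
K(E, f) = (-43 + E)/(2*f) (K(E, f) = (-43 + E)/((2*f)) = (-43 + E)*(1/(2*f)) = (-43 + E)/(2*f))
(-1614 - 4185)*(X(50) + K(Q(0), 53)) = (-1614 - 4185)*((1/15)*50 + (½)*(-43 + 8)/53) = -5799*(10/3 + (½)*(1/53)*(-35)) = -5799*(10/3 - 35/106) = -5799*955/318 = -1846015/106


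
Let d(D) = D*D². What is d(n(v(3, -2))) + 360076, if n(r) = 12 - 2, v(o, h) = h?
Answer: 361076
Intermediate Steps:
n(r) = 10
d(D) = D³
d(n(v(3, -2))) + 360076 = 10³ + 360076 = 1000 + 360076 = 361076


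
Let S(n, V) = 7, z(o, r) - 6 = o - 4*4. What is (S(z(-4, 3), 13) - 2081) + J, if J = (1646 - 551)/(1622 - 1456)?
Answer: -343189/166 ≈ -2067.4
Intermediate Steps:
z(o, r) = -10 + o (z(o, r) = 6 + (o - 4*4) = 6 + (o - 16) = 6 + (-16 + o) = -10 + o)
J = 1095/166 ≈ 6.5964
(S(z(-4, 3), 13) - 2081) + J = (7 - 2081) + 1095/166 = -2074 + 1095/166 = -343189/166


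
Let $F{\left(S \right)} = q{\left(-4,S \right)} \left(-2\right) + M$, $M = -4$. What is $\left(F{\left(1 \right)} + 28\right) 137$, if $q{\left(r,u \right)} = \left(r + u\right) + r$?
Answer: $5206$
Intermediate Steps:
$q{\left(r,u \right)} = u + 2 r$
$F{\left(S \right)} = 12 - 2 S$ ($F{\left(S \right)} = \left(S + 2 \left(-4\right)\right) \left(-2\right) - 4 = \left(S - 8\right) \left(-2\right) - 4 = \left(-8 + S\right) \left(-2\right) - 4 = \left(16 - 2 S\right) - 4 = 12 - 2 S$)
$\left(F{\left(1 \right)} + 28\right) 137 = \left(\left(12 - 2\right) + 28\right) 137 = \left(10 + 28\right) 137 = 38 \cdot 137 = 5206$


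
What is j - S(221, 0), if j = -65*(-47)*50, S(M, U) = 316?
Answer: 152434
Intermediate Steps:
j = 152750 (j = 3055*50 = 152750)
j - S(221, 0) = 152750 - 1*316 = 152750 - 316 = 152434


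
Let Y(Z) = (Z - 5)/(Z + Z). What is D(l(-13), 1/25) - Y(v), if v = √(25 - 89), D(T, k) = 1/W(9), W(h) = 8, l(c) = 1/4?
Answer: -3/8 - 5*I/16 ≈ -0.375 - 0.3125*I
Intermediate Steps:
l(c) = ¼
D(T, k) = ⅛ (D(T, k) = 1/8 = ⅛)
v = 8*I (v = √(-64) = 8*I ≈ 8.0*I)
Y(Z) = (-5 + Z)/(2*Z) (Y(Z) = (-5 + Z)/((2*Z)) = (-5 + Z)*(1/(2*Z)) = (-5 + Z)/(2*Z))
D(l(-13), 1/25) - Y(v) = ⅛ - (-5 + 8*I)/(2*(8*I)) = ⅛ - (-I/8)*(-5 + 8*I)/2 = ⅛ - (-1)*I*(-5 + 8*I)/16 = ⅛ + I*(-5 + 8*I)/16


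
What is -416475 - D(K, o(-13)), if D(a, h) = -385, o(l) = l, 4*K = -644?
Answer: -416090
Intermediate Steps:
K = -161 (K = (¼)*(-644) = -161)
-416475 - D(K, o(-13)) = -416475 - 1*(-385) = -416475 + 385 = -416090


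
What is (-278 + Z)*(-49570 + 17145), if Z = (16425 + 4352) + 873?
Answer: -692987100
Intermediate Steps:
Z = 21650 (Z = 20777 + 873 = 21650)
(-278 + Z)*(-49570 + 17145) = (-278 + 21650)*(-49570 + 17145) = 21372*(-32425) = -692987100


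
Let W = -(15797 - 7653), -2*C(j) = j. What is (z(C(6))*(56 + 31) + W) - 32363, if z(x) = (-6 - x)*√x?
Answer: -40507 - 261*I*√3 ≈ -40507.0 - 452.07*I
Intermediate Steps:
C(j) = -j/2
z(x) = √x*(-6 - x)
W = -8144 (W = -1*8144 = -8144)
(z(C(6))*(56 + 31) + W) - 32363 = ((√(-½*6)*(-6 - (-1)*6/2))*(56 + 31) - 8144) - 32363 = ((√(-3)*(-6 - 1*(-3)))*87 - 8144) - 32363 = (((I*√3)*(-6 + 3))*87 - 8144) - 32363 = (((I*√3)*(-3))*87 - 8144) - 32363 = (-3*I*√3*87 - 8144) - 32363 = (-261*I*√3 - 8144) - 32363 = (-8144 - 261*I*√3) - 32363 = -40507 - 261*I*√3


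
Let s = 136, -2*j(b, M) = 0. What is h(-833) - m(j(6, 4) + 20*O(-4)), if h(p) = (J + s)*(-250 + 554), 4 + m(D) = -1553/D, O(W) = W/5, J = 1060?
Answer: 5815855/16 ≈ 3.6349e+5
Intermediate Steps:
j(b, M) = 0 (j(b, M) = -½*0 = 0)
O(W) = W/5 (O(W) = W*(⅕) = W/5)
m(D) = -4 - 1553/D
h(p) = 363584 (h(p) = (1060 + 136)*(-250 + 554) = 1196*304 = 363584)
h(-833) - m(j(6, 4) + 20*O(-4)) = 363584 - (-4 - 1553/(0 + 20*((⅕)*(-4)))) = 363584 - (-4 - 1553/(0 + 20*(-⅘))) = 363584 - (-4 - 1553/(0 - 16)) = 363584 - (-4 - 1553/(-16)) = 363584 - (-4 - 1553*(-1/16)) = 363584 - (-4 + 1553/16) = 363584 - 1*1489/16 = 363584 - 1489/16 = 5815855/16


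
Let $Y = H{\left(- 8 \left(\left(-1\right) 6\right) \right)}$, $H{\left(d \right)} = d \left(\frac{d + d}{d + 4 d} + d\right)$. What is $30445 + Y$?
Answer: $\frac{163841}{5} \approx 32768.0$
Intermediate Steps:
$H{\left(d \right)} = d \left(\frac{2}{5} + d\right)$ ($H{\left(d \right)} = d \left(\frac{2 d}{5 d} + d\right) = d \left(2 d \frac{1}{5 d} + d\right) = d \left(\frac{2}{5} + d\right)$)
$Y = \frac{11616}{5}$ ($Y = \frac{- 8 \left(\left(-1\right) 6\right) \left(2 + 5 \left(- 8 \left(\left(-1\right) 6\right)\right)\right)}{5} = \frac{\left(-8\right) \left(-6\right) \left(2 + 5 \left(\left(-8\right) \left(-6\right)\right)\right)}{5} = \frac{1}{5} \cdot 48 \left(2 + 5 \cdot 48\right) = \frac{1}{5} \cdot 48 \left(2 + 240\right) = \frac{1}{5} \cdot 48 \cdot 242 = \frac{11616}{5} \approx 2323.2$)
$30445 + Y = 30445 + \frac{11616}{5} = \frac{163841}{5}$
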